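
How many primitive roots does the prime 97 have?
Number of primitive roots mod 97 = φ(96) = 32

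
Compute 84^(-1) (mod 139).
84^(-1) ≡ 48 (mod 139). Verification: 84 × 48 = 4032 ≡ 1 (mod 139)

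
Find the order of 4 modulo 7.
Powers of 4 mod 7: 4^1≡4, 4^2≡2, 4^3≡1. Order = 3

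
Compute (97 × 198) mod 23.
1

(97 × 198) = 19206
19206 mod 23 = 1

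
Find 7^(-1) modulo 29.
25

Using Extended Euclidean Algorithm:
gcd(7, 29) = 1
Bezout coefficients: 7 × -4 + 29 × 1 = 1
So 7 × -4 ≡ 1 (mod 29)
The inverse is -4 mod 29 = 25
Verification: 7 × 25 = 175 = 6 × 29 + 1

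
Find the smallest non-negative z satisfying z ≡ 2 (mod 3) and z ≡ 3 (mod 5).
M = 3 × 5 = 15. M₁ = 5, y₁ ≡ 2 (mod 3). M₂ = 3, y₂ ≡ 2 (mod 5). z = 2×5×2 + 3×3×2 ≡ 8 (mod 15)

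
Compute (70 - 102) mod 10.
8

(70 - 102) = -32
-32 mod 10 = 8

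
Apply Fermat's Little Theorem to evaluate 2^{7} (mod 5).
3

By Fermat's Little Theorem, a^(p-1) ≡ 1 (mod p) for prime p and gcd(a, p) = 1
Here p = 5, so 2^4 ≡ 1 (mod 5)
We can reduce the exponent: 7 mod 4 = 3
So 2^7 ≡ 2^3 (mod 5)
Computing: 2^3 mod 5 = 3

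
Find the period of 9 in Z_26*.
Powers of 9 mod 26: 9^1≡9, 9^2≡3, 9^3≡1. Order = 3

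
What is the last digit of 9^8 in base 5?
9 ≡ 4 (mod 5). 8 = 8 (binary 1000). Repeated squaring mod 5: 4^1 ≡ 4; 4^2 ≡ 4² = 16 ≡ 1; 4^4 ≡ 1² = 1 ≡ 1; 4^8 ≡ 1² = 1 ≡ 1. So 9^8 ≡ 1 (mod 5).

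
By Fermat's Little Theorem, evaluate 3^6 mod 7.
By Fermat's Little Theorem, 3^{6} ≡ 1 (mod 7) since 7 is prime and gcd(3, 7) = 1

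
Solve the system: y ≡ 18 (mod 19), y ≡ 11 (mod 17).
M = 19 × 17 = 323. M₁ = 17, y₁ ≡ 9 (mod 19). M₂ = 19, y₂ ≡ 9 (mod 17). y = 18×17×9 + 11×19×9 ≡ 113 (mod 323)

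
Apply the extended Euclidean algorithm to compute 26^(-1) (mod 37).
Extended GCD: 26(10) + 37(-7) = 1. So 26^(-1) ≡ 10 ≡ 10 (mod 37). Verify: 26 × 10 = 260 ≡ 1 (mod 37)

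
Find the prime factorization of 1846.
2 × 13 × 71

Divide by primes starting from smallest:
1846 ÷ 2 = 923
923 ÷ 13 = 71
71 ÷ 71 = 1

1846 = 2 × 13 × 71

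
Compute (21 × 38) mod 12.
6

(21 × 38) = 798
798 mod 12 = 6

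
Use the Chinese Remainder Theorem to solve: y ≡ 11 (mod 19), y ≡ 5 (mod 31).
315

Using the Chinese Remainder Theorem:
M = product of moduli = 589
For equation 1: M_1 = 31, 31 ≡ 12 (mod 19), inverse of 31 mod 19 is 8 (check: 12 × 8 = 96 ≡ 1 (mod 19))
For equation 2: M_2 = 19, 19 ≡ 19 (mod 31), inverse of 19 mod 31 is 18 (check: 19 × 18 = 342 ≡ 1 (mod 31))
Combine: y ≡ Σ r_i×M_i×(M_i⁻¹ mod m_i) = 11×31×8 + 5×19×18 = 2728 + 1710 = 4438
4438 mod 589 = 315
y ≡ 315 (mod 589)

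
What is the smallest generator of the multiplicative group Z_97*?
p - 1 = 96 has prime divisors 2, 3. h is a primitive root mod 97 iff h^(96/q) ≢ 1 (mod 97) for each such q.
h = 2: 2^48 ≡ 1, 2^32 ≡ 35 (mod 97); 2^48 ≡ 1, so not a primitive root.
h = 3: 3^48 ≡ 1, 3^32 ≡ 35 (mod 97); 3^48 ≡ 1, so not a primitive root.
h = 4: 4^48 ≡ 1, 4^32 ≡ 61 (mod 97); 4^48 ≡ 1, so not a primitive root.
h = 5: 5^48 ≡ 96, 5^32 ≡ 35 (mod 97); none is 1, so 5 has order 96 and is a primitive root.
The smallest primitive root mod 97 is g = 5.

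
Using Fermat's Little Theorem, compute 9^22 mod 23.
By Fermat's Little Theorem, 9^{22} ≡ 1 (mod 23) since 23 is prime and gcd(9, 23) = 1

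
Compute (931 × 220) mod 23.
5

(931 × 220) = 204820
204820 mod 23 = 5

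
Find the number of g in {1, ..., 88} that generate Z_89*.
Number of primitive roots mod 89 = φ(88) = 40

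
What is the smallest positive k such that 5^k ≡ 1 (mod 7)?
Powers of 5 mod 7: 5^1≡5, 5^2≡4, 5^3≡6, 5^4≡2, 5^5≡3, 5^6≡1. Order = 6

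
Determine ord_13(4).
Powers of 4 mod 13: 4^1≡4, 4^2≡3, 4^3≡12, 4^4≡9, 4^5≡10, 4^6≡1. Order = 6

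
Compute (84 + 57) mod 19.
8

(84 + 57) = 141
141 mod 19 = 8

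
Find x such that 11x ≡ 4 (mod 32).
12

Since gcd(11, 32) = 1 divides 4, a solution exists.
Multiply both sides by the inverse of 11 mod 32:
  11^(-1) mod 32 = 3
  x ≡ 3 × 4 ≡ 12 ≡ 12 (mod 32)
Verification: 11 × 12 = 132 = 4 × 32 + 4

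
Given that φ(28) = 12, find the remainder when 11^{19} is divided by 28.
By Euler: 11^{12} ≡ 1 (mod 28) since gcd(11, 28) = 1. 19 = 1×12 + 7. So 11^{19} ≡ 11^{7} ≡ 11 (mod 28)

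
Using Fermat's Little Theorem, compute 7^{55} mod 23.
22

By Fermat's Little Theorem, a^(p-1) ≡ 1 (mod p) for prime p and gcd(a, p) = 1
Here p = 23, so 7^22 ≡ 1 (mod 23)
We can reduce the exponent: 55 mod 22 = 11
So 7^55 ≡ 7^11 (mod 23)
Computing: 7^11 mod 23 = 22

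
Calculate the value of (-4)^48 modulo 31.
Using Fermat: (-4)^{30} ≡ 1 (mod 31). 48 ≡ 18 (mod 30). So (-4)^{48} ≡ (-4)^{18} ≡ 2 (mod 31)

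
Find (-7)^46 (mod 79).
Using repeated squaring. (-7) ≡ 72 (mod 79). 46 = 32 + 8 + 4 + 2 (binary 101110). Repeated squaring mod 79: 72^1 ≡ 72; 72^2 ≡ 72² = 5184 ≡ 49; 72^4 ≡ 49² = 2401 ≡ 31; 72^8 ≡ 31² = 961 ≡ 13; 72^16 ≡ 13² = 169 ≡ 11; 72^32 ≡ 11² = 121 ≡ 42. Multiply: (-7)^46 ≡ 72^32 × 72^8 × 72^4 × 72^2 ≡ 42 × 13 × 31 × 49 (mod 79): 42 × 13 = 546 ≡ 72; 72 × 31 = 2232 ≡ 20; 20 × 49 = 980 ≡ 32. So (-7)^46 ≡ 32 (mod 79).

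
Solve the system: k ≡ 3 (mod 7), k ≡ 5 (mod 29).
M = 7 × 29 = 203. M₁ = 29, y₁ ≡ 1 (mod 7). M₂ = 7, y₂ ≡ 25 (mod 29). k = 3×29×1 + 5×7×25 ≡ 150 (mod 203)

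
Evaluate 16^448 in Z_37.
Using Fermat: 16^{36} ≡ 1 (mod 37). 448 ≡ 16 (mod 36). So 16^{448} ≡ 16^{16} ≡ 12 (mod 37)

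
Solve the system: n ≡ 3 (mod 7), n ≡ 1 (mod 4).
M = 7 × 4 = 28. M₁ = 4, y₁ ≡ 2 (mod 7). M₂ = 7, y₂ ≡ 3 (mod 4). n = 3×4×2 + 1×7×3 ≡ 17 (mod 28)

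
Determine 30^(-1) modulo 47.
30^(-1) ≡ 11 (mod 47). Verification: 30 × 11 = 330 ≡ 1 (mod 47)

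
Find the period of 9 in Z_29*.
Powers of 9 mod 29: 9^1≡9, 9^2≡23, 9^3≡4, 9^4≡7, 9^5≡5, 9^6≡16, 9^7≡28, 9^8≡20, 9^9≡6, 9^10≡25, 9^11≡22, 9^12≡24, 9^13≡13, 9^14≡1. Order = 14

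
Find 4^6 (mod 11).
6 = 4 + 2 (binary 110). Repeated squaring mod 11: 4^1 ≡ 4; 4^2 ≡ 4² = 16 ≡ 5; 4^4 ≡ 5² = 25 ≡ 3. Multiply: 4^6 = 4^4 × 4^2 ≡ 3 × 5 (mod 11): 3 × 5 = 15 ≡ 4. So 4^6 ≡ 4 (mod 11).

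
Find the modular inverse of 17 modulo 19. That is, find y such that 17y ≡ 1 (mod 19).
9

Using Extended Euclidean Algorithm:
gcd(17, 19) = 1
Bezout coefficients: 17 × 9 + 19 × -8 = 1
So 17 × 9 ≡ 1 (mod 19)
The inverse is 9 mod 19 = 9
Verification: 17 × 9 = 153 = 8 × 19 + 1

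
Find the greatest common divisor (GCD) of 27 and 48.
3

Using the Euclidean algorithm:
27 = 0 × 48 + 27
48 = 1 × 27 + 21
27 = 1 × 21 + 6
21 = 3 × 6 + 3
6 = 2 × 3 + 0

GCD(27, 48) = 3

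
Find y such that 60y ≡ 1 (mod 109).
60^(-1) ≡ 20 (mod 109). Verification: 60 × 20 = 1200 ≡ 1 (mod 109)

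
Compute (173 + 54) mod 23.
20

(173 + 54) = 227
227 mod 23 = 20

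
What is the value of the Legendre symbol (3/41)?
(3/41) = 3^{20} mod 41 = -1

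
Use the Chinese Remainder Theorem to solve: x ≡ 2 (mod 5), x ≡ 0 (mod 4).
M = 5 × 4 = 20. M₁ = 4, y₁ ≡ 4 (mod 5). M₂ = 5, y₂ ≡ 1 (mod 4). x = 2×4×4 + 0×5×1 ≡ 12 (mod 20)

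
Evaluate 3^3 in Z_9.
3 = 2 + 1 (binary 11). Repeated squaring mod 9: 3^1 ≡ 3; 3^2 ≡ 3² = 9 ≡ 0. Multiply: 3^3 = 3^2 × 3^1 ≡ 0 × 3 (mod 9): 0 × 3 = 0 ≡ 0. So 3^3 ≡ 0 (mod 9).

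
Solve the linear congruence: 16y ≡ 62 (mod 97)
16

Since gcd(16, 97) = 1 divides 62, a solution exists.
Multiply both sides by the inverse of 16 mod 97:
  16^(-1) mod 97 = 91
  x ≡ 91 × 62 ≡ 5642 ≡ 16 (mod 97)
Verification: 16 × 16 = 256 = 2 × 97 + 62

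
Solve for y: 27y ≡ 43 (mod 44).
13

Since gcd(27, 44) = 1 divides 43, a solution exists.
Multiply both sides by the inverse of 27 mod 44:
  27^(-1) mod 44 = 31
  x ≡ 31 × 43 ≡ 1333 ≡ 13 (mod 44)
Verification: 27 × 13 = 351 = 7 × 44 + 43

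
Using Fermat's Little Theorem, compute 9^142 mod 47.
By Fermat: 9^{46} ≡ 1 (mod 47). 142 = 3×46 + 4. So 9^{142} ≡ 9^{4} ≡ 28 (mod 47)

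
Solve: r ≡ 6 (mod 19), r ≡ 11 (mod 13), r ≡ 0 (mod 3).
M = 19 × 13 × 3 = 741. M₁ = 39, y₁ ≡ 1 (mod 19). M₂ = 57, y₂ ≡ 8 (mod 13). M₃ = 247, y₃ ≡ 1 (mod 3). r = 6×39×1 + 11×57×8 + 0×247×1 ≡ 63 (mod 741)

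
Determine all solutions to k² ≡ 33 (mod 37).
The square roots of 33 mod 37 are 12 and 25. Verify: 12² = 144 ≡ 33 (mod 37)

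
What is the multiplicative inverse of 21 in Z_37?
21^(-1) ≡ 30 (mod 37). Verification: 21 × 30 = 630 ≡ 1 (mod 37)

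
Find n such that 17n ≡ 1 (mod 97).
17^(-1) ≡ 40 (mod 97). Verification: 17 × 40 = 680 ≡ 1 (mod 97)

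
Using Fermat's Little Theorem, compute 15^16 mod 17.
By Fermat's Little Theorem, 15^{16} ≡ 1 (mod 17) since 17 is prime and gcd(15, 17) = 1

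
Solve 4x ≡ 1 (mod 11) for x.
3

Using Extended Euclidean Algorithm:
gcd(4, 11) = 1
Bezout coefficients: 4 × 3 + 11 × -1 = 1
So 4 × 3 ≡ 1 (mod 11)
The inverse is 3 mod 11 = 3
Verification: 4 × 3 = 12 = 1 × 11 + 1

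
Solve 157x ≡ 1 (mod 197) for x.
157^(-1) ≡ 64 (mod 197). Verification: 157 × 64 = 10048 ≡ 1 (mod 197)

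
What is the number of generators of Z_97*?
Number of primitive roots mod 97 = φ(96) = 32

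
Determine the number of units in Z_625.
500

Prime factorization: 625 = 5^4
Using the formula φ(n) = n × Π(1 - 1/p) for each prime factor p:
φ(625) = 625 × (1 - 1/5)
φ(625) = 500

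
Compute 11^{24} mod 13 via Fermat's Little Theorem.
1

By Fermat's Little Theorem, a^(p-1) ≡ 1 (mod p) for prime p and gcd(a, p) = 1
Here p = 13, so 11^12 ≡ 1 (mod 13)
We can reduce the exponent: 24 mod 12 = 0
So 11^24 ≡ 11^0 (mod 13)
Computing: 11^0 mod 13 = 1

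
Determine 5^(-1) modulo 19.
5^(-1) ≡ 4 (mod 19). Verification: 5 × 4 = 20 ≡ 1 (mod 19)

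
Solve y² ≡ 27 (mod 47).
The square roots of 27 mod 47 are 36 and 11. Verify: 36² = 1296 ≡ 27 (mod 47)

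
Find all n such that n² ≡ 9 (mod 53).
The square roots of 9 mod 53 are 50 and 3. Verify: 50² = 2500 ≡ 9 (mod 53)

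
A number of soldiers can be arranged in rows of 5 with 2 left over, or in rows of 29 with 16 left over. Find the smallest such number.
M = 5 × 29 = 145. M₁ = 29, y₁ ≡ 4 (mod 5). M₂ = 5, y₂ ≡ 6 (mod 29). r = 2×29×4 + 16×5×6 ≡ 132 (mod 145). The smallest positive such number is 132.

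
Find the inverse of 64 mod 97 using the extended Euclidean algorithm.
Extended GCD: 64(47) + 97(-31) = 1. So 64^(-1) ≡ 47 ≡ 47 (mod 97). Verify: 64 × 47 = 3008 ≡ 1 (mod 97)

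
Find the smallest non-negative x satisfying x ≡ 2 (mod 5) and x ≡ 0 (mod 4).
M = 5 × 4 = 20. M₁ = 4, y₁ ≡ 4 (mod 5). M₂ = 5, y₂ ≡ 1 (mod 4). x = 2×4×4 + 0×5×1 ≡ 12 (mod 20)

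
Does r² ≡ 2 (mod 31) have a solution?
By Euler's criterion: 2^{15} ≡ 1 (mod 31). Since this equals 1, 2 is a QR.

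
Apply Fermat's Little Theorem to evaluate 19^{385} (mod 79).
40

By Fermat's Little Theorem, a^(p-1) ≡ 1 (mod p) for prime p and gcd(a, p) = 1
Here p = 79, so 19^78 ≡ 1 (mod 79)
We can reduce the exponent: 385 mod 78 = 73
So 19^385 ≡ 19^73 (mod 79)
Computing: 19^73 mod 79 = 40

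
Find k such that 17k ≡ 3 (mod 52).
43

Since gcd(17, 52) = 1 divides 3, a solution exists.
Multiply both sides by the inverse of 17 mod 52:
  17^(-1) mod 52 = 49
  x ≡ 49 × 3 ≡ 147 ≡ 43 (mod 52)
Verification: 17 × 43 = 731 = 14 × 52 + 3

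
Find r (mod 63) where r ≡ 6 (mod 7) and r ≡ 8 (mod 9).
M = 7 × 9 = 63. M₁ = 9, y₁ ≡ 4 (mod 7). M₂ = 7, y₂ ≡ 4 (mod 9). r = 6×9×4 + 8×7×4 ≡ 62 (mod 63)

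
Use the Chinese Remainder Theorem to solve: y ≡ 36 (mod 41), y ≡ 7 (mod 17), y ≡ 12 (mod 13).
5940

Using the Chinese Remainder Theorem:
M = product of moduli = 9061
For equation 1: M_1 = 221, 221 ≡ 16 (mod 41), inverse of 221 mod 41 is 18 (check: 16 × 18 = 288 ≡ 1 (mod 41))
For equation 2: M_2 = 533, 533 ≡ 6 (mod 17), inverse of 533 mod 17 is 3 (check: 6 × 3 = 18 ≡ 1 (mod 17))
For equation 3: M_3 = 697, 697 ≡ 8 (mod 13), inverse of 697 mod 13 is 5 (check: 8 × 5 = 40 ≡ 1 (mod 13))
Combine: y ≡ Σ r_i×M_i×(M_i⁻¹ mod m_i) = 36×221×18 + 7×533×3 + 12×697×5 = 143208 + 11193 + 41820 = 196221
196221 mod 9061 = 5940
y ≡ 5940 (mod 9061)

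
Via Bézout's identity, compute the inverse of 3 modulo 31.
Extended GCD: 3(-10) + 31(1) = 1. So 3^(-1) ≡ 21 ≡ 21 (mod 31). Verify: 3 × 21 = 63 ≡ 1 (mod 31)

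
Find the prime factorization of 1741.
1741

Divide by primes starting from smallest:
1741 ÷ 1741 = 1

1741 = 1741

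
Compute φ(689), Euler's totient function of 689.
624

Prime factorization: 689 = 13 × 53
Using the formula φ(n) = n × Π(1 - 1/p) for each prime factor p:
φ(689) = 689 × (1 - 1/13) × (1 - 1/53)
φ(689) = 624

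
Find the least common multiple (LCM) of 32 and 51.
1632

First find GCD(32, 51) using the Euclidean algorithm:
32 = 0 × 51 + 32
51 = 1 × 32 + 19
32 = 1 × 19 + 13
19 = 1 × 13 + 6
13 = 2 × 6 + 1
6 = 6 × 1 + 0
GCD(32, 51) = 1

LCM formula: LCM(a, b) = (a × b) / GCD(a, b)
LCM(32, 51) = (32 × 51) / 1
LCM(32, 51) = 1632 / 1
LCM(32, 51) = 1632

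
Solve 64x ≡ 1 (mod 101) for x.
30

Using Extended Euclidean Algorithm:
gcd(64, 101) = 1
Bezout coefficients: 64 × 30 + 101 × -19 = 1
So 64 × 30 ≡ 1 (mod 101)
The inverse is 30 mod 101 = 30
Verification: 64 × 30 = 1920 = 19 × 101 + 1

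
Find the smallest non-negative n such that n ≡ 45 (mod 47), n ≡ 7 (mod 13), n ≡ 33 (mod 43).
3946

Using the Chinese Remainder Theorem:
M = product of moduli = 26273
For equation 1: M_1 = 559, 559 ≡ 42 (mod 47), inverse of 559 mod 47 is 28 (check: 42 × 28 = 1176 ≡ 1 (mod 47))
For equation 2: M_2 = 2021, 2021 ≡ 6 (mod 13), inverse of 2021 mod 13 is 11 (check: 6 × 11 = 66 ≡ 1 (mod 13))
For equation 3: M_3 = 611, 611 ≡ 9 (mod 43), inverse of 611 mod 43 is 24 (check: 9 × 24 = 216 ≡ 1 (mod 43))
Combine: n ≡ Σ r_i×M_i×(M_i⁻¹ mod m_i) = 45×559×28 + 7×2021×11 + 33×611×24 = 704340 + 155617 + 483912 = 1343869
1343869 mod 26273 = 3946
n ≡ 3946 (mod 26273)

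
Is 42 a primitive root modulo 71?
Yes

To verify, check if 42^(70/q) ≢ 1 (mod 71) for each prime divisor q of 70
Divisors of 70 = 70: [1, 2, 5, 7, 10, 14, 35, 70]
  42^(70/2) = 42^35 ≡ 70 (mod 71)
  42^(70/5) = 42^14 ≡ 57 (mod 71)
  42^(70/7) = 42^10 ≡ 48 (mod 71)
Conclusion: 42 is a primitive root modulo 71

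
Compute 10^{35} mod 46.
38

Using successive squaring:
Binary expansion of 35: 100011
Powers of 10 mod 46 (each is the square of the previous):
  10^1 ≡ 10 (mod 46)
  10^2 ≡ 10² = 100 ≡ 8 (mod 46)
  10^4 ≡ 8² = 64 ≡ 18 (mod 46)
  10^8 ≡ 18² = 324 ≡ 2 (mod 46)
  10^16 ≡ 2² = 4 ≡ 4 (mod 46)
  10^32 ≡ 4² = 16 ≡ 16 (mod 46)
35 = 32 + 2 + 1, so 10^35 = 10^32 × 10^2 × 10^1 ≡ 16 × 8 × 10 (mod 46)
Multiplying step by step:
  16 × 8 = 128 ≡ 36 (mod 46)
  36 × 10 = 360 ≡ 38 (mod 46)
Result: 10^35 ≡ 38 (mod 46)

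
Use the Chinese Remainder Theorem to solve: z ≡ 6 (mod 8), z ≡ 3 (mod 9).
M = 8 × 9 = 72. M₁ = 9, y₁ ≡ 1 (mod 8). M₂ = 8, y₂ ≡ 8 (mod 9). z = 6×9×1 + 3×8×8 ≡ 30 (mod 72)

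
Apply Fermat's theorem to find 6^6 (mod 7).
By Fermat's Little Theorem, 6^{6} ≡ 1 (mod 7) since 7 is prime and gcd(6, 7) = 1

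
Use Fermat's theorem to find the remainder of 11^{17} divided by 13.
7

By Fermat's Little Theorem, a^(p-1) ≡ 1 (mod p) for prime p and gcd(a, p) = 1
Here p = 13, so 11^12 ≡ 1 (mod 13)
We can reduce the exponent: 17 mod 12 = 5
So 11^17 ≡ 11^5 (mod 13)
Computing: 11^5 mod 13 = 7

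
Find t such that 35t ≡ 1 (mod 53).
35^(-1) ≡ 50 (mod 53). Verification: 35 × 50 = 1750 ≡ 1 (mod 53)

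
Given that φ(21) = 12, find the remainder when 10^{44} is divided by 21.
By Euler: 10^{12} ≡ 1 (mod 21) since gcd(10, 21) = 1. 44 = 3×12 + 8. So 10^{44} ≡ 10^{8} ≡ 16 (mod 21)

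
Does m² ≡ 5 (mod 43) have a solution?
By Euler's criterion: 5^{21} ≡ 42 (mod 43). Since this equals -1 (≡ 42), 5 is not a QR.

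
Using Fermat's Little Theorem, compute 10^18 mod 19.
By Fermat's Little Theorem, 10^{18} ≡ 1 (mod 19) since 19 is prime and gcd(10, 19) = 1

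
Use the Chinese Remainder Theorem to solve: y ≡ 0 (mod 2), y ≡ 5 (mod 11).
16

Using the Chinese Remainder Theorem:
M = product of moduli = 22
For equation 1: M_1 = 11, 11 ≡ 1 (mod 2), inverse of 11 mod 2 is 1 (check: 1 × 1 = 1 ≡ 1 (mod 2))
For equation 2: M_2 = 2, 2 ≡ 2 (mod 11), inverse of 2 mod 11 is 6 (check: 2 × 6 = 12 ≡ 1 (mod 11))
Combine: y ≡ Σ r_i×M_i×(M_i⁻¹ mod m_i) = 0×11×1 + 5×2×6 = 0 + 60 = 60
60 mod 22 = 16
y ≡ 16 (mod 22)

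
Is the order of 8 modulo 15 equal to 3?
No, the actual order is 4, not 3.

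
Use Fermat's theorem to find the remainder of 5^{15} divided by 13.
8

By Fermat's Little Theorem, a^(p-1) ≡ 1 (mod p) for prime p and gcd(a, p) = 1
Here p = 13, so 5^12 ≡ 1 (mod 13)
We can reduce the exponent: 15 mod 12 = 3
So 5^15 ≡ 5^3 (mod 13)
Computing: 5^3 mod 13 = 8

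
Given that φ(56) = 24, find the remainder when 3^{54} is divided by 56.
By Euler: 3^{24} ≡ 1 (mod 56) since gcd(3, 56) = 1. 54 = 2×24 + 6. So 3^{54} ≡ 3^{6} ≡ 1 (mod 56)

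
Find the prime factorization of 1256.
2^3 × 157

Divide by primes starting from smallest:
1256 ÷ 2 = 628
628 ÷ 2 = 314
314 ÷ 2 = 157
157 ÷ 157 = 1

1256 = 2^3 × 157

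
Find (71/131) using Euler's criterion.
(71/131) = 71^{65} mod 131 = -1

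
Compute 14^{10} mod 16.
0

Using successive squaring:
Binary expansion of 10: 1010
Powers of 14 mod 16 (each is the square of the previous):
  14^1 ≡ 14 (mod 16)
  14^2 ≡ 14² = 196 ≡ 4 (mod 16)
  14^4 ≡ 4² = 16 ≡ 0 (mod 16)
  14^8 ≡ 0² = 0 ≡ 0 (mod 16)
10 = 8 + 2, so 14^10 = 14^8 × 14^2 ≡ 0 × 4 (mod 16)
Multiplying step by step:
  0 × 4 = 0 ≡ 0 (mod 16)
Result: 14^10 ≡ 0 (mod 16)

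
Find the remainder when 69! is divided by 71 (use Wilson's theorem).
(70)! = (69)! × (70) ≡ -1 (mod 71). So (69)! ≡ -1 × (70)^(-1) ≡ (-1)×(-1) = 1 (mod 71)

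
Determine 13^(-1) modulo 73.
13^(-1) ≡ 45 (mod 73). Verification: 13 × 45 = 585 ≡ 1 (mod 73)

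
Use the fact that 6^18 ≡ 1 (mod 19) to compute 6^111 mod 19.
By Fermat: 6^{18} ≡ 1 (mod 19). 111 = 6×18 + 3. So 6^{111} ≡ 6^{3} ≡ 7 (mod 19)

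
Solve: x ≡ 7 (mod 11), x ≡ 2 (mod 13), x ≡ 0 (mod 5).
M = 11 × 13 × 5 = 715. M₁ = 65, y₁ ≡ 10 (mod 11). M₂ = 55, y₂ ≡ 9 (mod 13). M₃ = 143, y₃ ≡ 2 (mod 5). x = 7×65×10 + 2×55×9 + 0×143×2 ≡ 535 (mod 715)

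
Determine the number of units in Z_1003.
928

Prime factorization: 1003 = 17 × 59
Using the formula φ(n) = n × Π(1 - 1/p) for each prime factor p:
φ(1003) = 1003 × (1 - 1/17) × (1 - 1/59)
φ(1003) = 928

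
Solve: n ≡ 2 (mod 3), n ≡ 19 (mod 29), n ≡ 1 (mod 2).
M = 3 × 29 × 2 = 174. M₁ = 58, y₁ ≡ 1 (mod 3). M₂ = 6, y₂ ≡ 5 (mod 29). M₃ = 87, y₃ ≡ 1 (mod 2). n = 2×58×1 + 19×6×5 + 1×87×1 ≡ 77 (mod 174)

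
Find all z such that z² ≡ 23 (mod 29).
The square roots of 23 mod 29 are 20 and 9. Verify: 20² = 400 ≡ 23 (mod 29)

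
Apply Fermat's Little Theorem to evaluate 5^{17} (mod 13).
5

By Fermat's Little Theorem, a^(p-1) ≡ 1 (mod p) for prime p and gcd(a, p) = 1
Here p = 13, so 5^12 ≡ 1 (mod 13)
We can reduce the exponent: 17 mod 12 = 5
So 5^17 ≡ 5^5 (mod 13)
Computing: 5^5 mod 13 = 5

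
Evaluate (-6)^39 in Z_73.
Using repeated squaring. (-6) ≡ 67 (mod 73). 39 = 32 + 4 + 2 + 1 (binary 100111). Repeated squaring mod 73: 67^1 ≡ 67; 67^2 ≡ 67² = 4489 ≡ 36; 67^4 ≡ 36² = 1296 ≡ 55; 67^8 ≡ 55² = 3025 ≡ 32; 67^16 ≡ 32² = 1024 ≡ 2; 67^32 ≡ 2² = 4 ≡ 4. Multiply: (-6)^39 ≡ 67^32 × 67^4 × 67^2 × 67^1 ≡ 4 × 55 × 36 × 67 (mod 73): 4 × 55 = 220 ≡ 1; 1 × 36 = 36 ≡ 36; 36 × 67 = 2412 ≡ 3. So (-6)^39 ≡ 3 (mod 73).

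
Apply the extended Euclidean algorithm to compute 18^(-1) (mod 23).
Extended GCD: 18(9) + 23(-7) = 1. So 18^(-1) ≡ 9 ≡ 9 (mod 23). Verify: 18 × 9 = 162 ≡ 1 (mod 23)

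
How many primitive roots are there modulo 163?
Number of primitive roots mod 163 = φ(162) = 54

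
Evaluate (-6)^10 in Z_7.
(-6) ≡ 1 (mod 7). 10 = 8 + 2 (binary 1010). Repeated squaring mod 7: 1^1 ≡ 1; 1^2 ≡ 1² = 1 ≡ 1; 1^4 ≡ 1² = 1 ≡ 1; 1^8 ≡ 1² = 1 ≡ 1. Multiply: (-6)^10 ≡ 1^8 × 1^2 ≡ 1 × 1 (mod 7): 1 × 1 = 1 ≡ 1. So (-6)^10 ≡ 1 (mod 7).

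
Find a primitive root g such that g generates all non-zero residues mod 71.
p - 1 = 70 has prime divisors 2, 5, 7. h is a primitive root mod 71 iff h^(70/q) ≢ 1 (mod 71) for each such q.
h = 2: 2^35 ≡ 1, 2^14 ≡ 54, 2^10 ≡ 30 (mod 71); 2^35 ≡ 1, so not a primitive root.
h = 3: 3^35 ≡ 1, 3^14 ≡ 54, 3^10 ≡ 48 (mod 71); 3^35 ≡ 1, so not a primitive root.
h = 4: 4^35 ≡ 1, 4^14 ≡ 5, 4^10 ≡ 48 (mod 71); 4^35 ≡ 1, so not a primitive root.
h = 5: 5^35 ≡ 1, 5^14 ≡ 57, 5^10 ≡ 1 (mod 71); 5^35 ≡ 1, so not a primitive root.
h = 6: 6^35 ≡ 1, 6^14 ≡ 5, 6^10 ≡ 20 (mod 71); 6^35 ≡ 1, so not a primitive root.
h = 7: 7^35 ≡ 70, 7^14 ≡ 54, 7^10 ≡ 45 (mod 71); none is 1, so 7 has order 70 and is a primitive root.
The smallest primitive root mod 71 is g = 7.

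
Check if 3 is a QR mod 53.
By Euler's criterion: 3^{26} ≡ 52 (mod 53). Since this equals -1 (≡ 52), 3 is not a QR.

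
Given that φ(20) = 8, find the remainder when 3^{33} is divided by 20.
By Euler: 3^{8} ≡ 1 (mod 20) since gcd(3, 20) = 1. 33 = 4×8 + 1. So 3^{33} ≡ 3^{1} ≡ 3 (mod 20)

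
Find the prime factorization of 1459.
1459

Divide by primes starting from smallest:
1459 ÷ 1459 = 1

1459 = 1459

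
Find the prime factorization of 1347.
3 × 449

Divide by primes starting from smallest:
1347 ÷ 3 = 449
449 ÷ 449 = 1

1347 = 3 × 449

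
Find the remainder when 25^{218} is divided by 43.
By Fermat: 25^{42} ≡ 1 (mod 43). 218 = 5×42 + 8. So 25^{218} ≡ 25^{8} ≡ 40 (mod 43)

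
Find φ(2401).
2058

Prime factorization: 2401 = 7^4
Using the formula φ(n) = n × Π(1 - 1/p) for each prime factor p:
φ(2401) = 2401 × (1 - 1/7)
φ(2401) = 2058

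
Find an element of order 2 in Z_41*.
40 has order 2 mod 41 since 40^{2} ≡ 1 (mod 41) and no smaller power works.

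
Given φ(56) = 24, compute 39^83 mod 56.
By Euler: 39^{24} ≡ 1 (mod 56) since gcd(39, 56) = 1. 83 = 3×24 + 11. So 39^{83} ≡ 39^{11} ≡ 23 (mod 56)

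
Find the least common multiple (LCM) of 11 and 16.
176

First find GCD(11, 16) using the Euclidean algorithm:
11 = 0 × 16 + 11
16 = 1 × 11 + 5
11 = 2 × 5 + 1
5 = 5 × 1 + 0
GCD(11, 16) = 1

LCM formula: LCM(a, b) = (a × b) / GCD(a, b)
LCM(11, 16) = (11 × 16) / 1
LCM(11, 16) = 176 / 1
LCM(11, 16) = 176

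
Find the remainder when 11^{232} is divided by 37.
By Fermat: 11^{36} ≡ 1 (mod 37). 232 = 6×36 + 16. So 11^{232} ≡ 11^{16} ≡ 26 (mod 37)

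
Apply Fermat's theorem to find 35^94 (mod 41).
By Fermat: 35^{40} ≡ 1 (mod 41). 94 = 2×40 + 14. So 35^{94} ≡ 35^{14} ≡ 21 (mod 41)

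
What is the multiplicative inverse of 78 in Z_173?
78^(-1) ≡ 122 (mod 173). Verification: 78 × 122 = 9516 ≡ 1 (mod 173)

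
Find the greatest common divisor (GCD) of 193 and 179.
1

Using the Euclidean algorithm:
193 = 1 × 179 + 14
179 = 12 × 14 + 11
14 = 1 × 11 + 3
11 = 3 × 3 + 2
3 = 1 × 2 + 1
2 = 2 × 1 + 0

GCD(193, 179) = 1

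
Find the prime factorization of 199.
199

Divide by primes starting from smallest:
199 ÷ 199 = 1

199 = 199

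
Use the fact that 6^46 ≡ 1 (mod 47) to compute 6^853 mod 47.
By Fermat: 6^{46} ≡ 1 (mod 47). 853 ≡ 25 (mod 46). So 6^{853} ≡ 6^{25} ≡ 36 (mod 47)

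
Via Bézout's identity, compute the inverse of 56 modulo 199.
Extended GCD: 56(32) + 199(-9) = 1. So 56^(-1) ≡ 32 ≡ 32 (mod 199). Verify: 56 × 32 = 1792 ≡ 1 (mod 199)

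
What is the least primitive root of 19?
2

A primitive root g modulo p has order p-1 = 18
Prime divisors of 18: [2, 3]
g is a primitive root iff g^(18/q) ≢ 1 (mod 19) for each prime divisor q
Testing small values:
  g = 2: 2^9 ≡ 18, 2^6 ≡ 7 (mod 19) → none is 1, primitive root!
The smallest primitive root is 2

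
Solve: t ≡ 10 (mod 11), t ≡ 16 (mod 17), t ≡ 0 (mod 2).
M = 11 × 17 × 2 = 374. M₁ = 34, y₁ ≡ 1 (mod 11). M₂ = 22, y₂ ≡ 7 (mod 17). M₃ = 187, y₃ ≡ 1 (mod 2). t = 10×34×1 + 16×22×7 + 0×187×1 ≡ 186 (mod 374)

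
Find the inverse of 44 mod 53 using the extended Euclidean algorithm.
Extended GCD: 44(-6) + 53(5) = 1. So 44^(-1) ≡ 47 ≡ 47 (mod 53). Verify: 44 × 47 = 2068 ≡ 1 (mod 53)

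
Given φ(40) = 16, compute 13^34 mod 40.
By Euler: 13^{16} ≡ 1 (mod 40) since gcd(13, 40) = 1. 34 = 2×16 + 2. So 13^{34} ≡ 13^{2} ≡ 9 (mod 40)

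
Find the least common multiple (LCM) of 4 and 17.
68

First find GCD(4, 17) using the Euclidean algorithm:
4 = 0 × 17 + 4
17 = 4 × 4 + 1
4 = 4 × 1 + 0
GCD(4, 17) = 1

LCM formula: LCM(a, b) = (a × b) / GCD(a, b)
LCM(4, 17) = (4 × 17) / 1
LCM(4, 17) = 68 / 1
LCM(4, 17) = 68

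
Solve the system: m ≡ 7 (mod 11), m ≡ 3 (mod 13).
M = 11 × 13 = 143. M₁ = 13, y₁ ≡ 6 (mod 11). M₂ = 11, y₂ ≡ 6 (mod 13). m = 7×13×6 + 3×11×6 ≡ 29 (mod 143)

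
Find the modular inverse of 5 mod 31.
5^(-1) ≡ 25 (mod 31). Verification: 5 × 25 = 125 ≡ 1 (mod 31)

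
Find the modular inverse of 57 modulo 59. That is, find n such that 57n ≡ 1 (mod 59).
29

Using Extended Euclidean Algorithm:
gcd(57, 59) = 1
Bezout coefficients: 57 × 29 + 59 × -28 = 1
So 57 × 29 ≡ 1 (mod 59)
The inverse is 29 mod 59 = 29
Verification: 57 × 29 = 1653 = 28 × 59 + 1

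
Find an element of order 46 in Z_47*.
5 has order 46 mod 47 since 5^{46} ≡ 1 (mod 47) and no smaller power works.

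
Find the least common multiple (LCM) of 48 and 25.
1200

First find GCD(48, 25) using the Euclidean algorithm:
48 = 1 × 25 + 23
25 = 1 × 23 + 2
23 = 11 × 2 + 1
2 = 2 × 1 + 0
GCD(48, 25) = 1

LCM formula: LCM(a, b) = (a × b) / GCD(a, b)
LCM(48, 25) = (48 × 25) / 1
LCM(48, 25) = 1200 / 1
LCM(48, 25) = 1200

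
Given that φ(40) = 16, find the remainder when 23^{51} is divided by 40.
By Euler: 23^{16} ≡ 1 (mod 40) since gcd(23, 40) = 1. 51 = 3×16 + 3. So 23^{51} ≡ 23^{3} ≡ 7 (mod 40)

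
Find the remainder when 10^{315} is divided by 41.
By Fermat: 10^{40} ≡ 1 (mod 41). 315 = 7×40 + 35. So 10^{315} ≡ 10^{35} ≡ 1 (mod 41)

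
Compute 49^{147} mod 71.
54

Using successive squaring:
Binary expansion of 147: 10010011
Powers of 49 mod 71 (each is the square of the previous):
  49^1 ≡ 49 (mod 71)
  49^2 ≡ 49² = 2401 ≡ 58 (mod 71)
  49^4 ≡ 58² = 3364 ≡ 27 (mod 71)
  49^8 ≡ 27² = 729 ≡ 19 (mod 71)
  49^16 ≡ 19² = 361 ≡ 6 (mod 71)
  49^32 ≡ 6² = 36 ≡ 36 (mod 71)
  49^64 ≡ 36² = 1296 ≡ 18 (mod 71)
  49^128 ≡ 18² = 324 ≡ 40 (mod 71)
147 = 128 + 16 + 2 + 1, so 49^147 = 49^128 × 49^16 × 49^2 × 49^1 ≡ 40 × 6 × 58 × 49 (mod 71)
Multiplying step by step:
  40 × 6 = 240 ≡ 27 (mod 71)
  27 × 58 = 1566 ≡ 4 (mod 71)
  4 × 49 = 196 ≡ 54 (mod 71)
Result: 49^147 ≡ 54 (mod 71)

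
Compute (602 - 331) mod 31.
23

(602 - 331) = 271
271 mod 31 = 23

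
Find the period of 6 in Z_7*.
Powers of 6 mod 7: 6^1≡6, 6^2≡1. Order = 2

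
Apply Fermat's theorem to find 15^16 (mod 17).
By Fermat's Little Theorem, 15^{16} ≡ 1 (mod 17) since 17 is prime and gcd(15, 17) = 1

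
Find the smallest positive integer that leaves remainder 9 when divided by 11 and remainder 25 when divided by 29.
M = 11 × 29 = 319. M₁ = 29, y₁ ≡ 8 (mod 11). M₂ = 11, y₂ ≡ 8 (mod 29). z = 9×29×8 + 25×11×8 ≡ 141 (mod 319). The smallest positive such number is 141.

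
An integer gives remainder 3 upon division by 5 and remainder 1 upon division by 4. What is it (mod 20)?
M = 5 × 4 = 20. M₁ = 4, y₁ ≡ 4 (mod 5). M₂ = 5, y₂ ≡ 1 (mod 4). k = 3×4×4 + 1×5×1 ≡ 13 (mod 20). The smallest positive such number is 13.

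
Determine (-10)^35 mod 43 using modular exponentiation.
Using repeated squaring. (-10) ≡ 33 (mod 43). 35 = 32 + 2 + 1 (binary 100011). Repeated squaring mod 43: 33^1 ≡ 33; 33^2 ≡ 33² = 1089 ≡ 14; 33^4 ≡ 14² = 196 ≡ 24; 33^8 ≡ 24² = 576 ≡ 17; 33^16 ≡ 17² = 289 ≡ 31; 33^32 ≡ 31² = 961 ≡ 15. Multiply: (-10)^35 ≡ 33^32 × 33^2 × 33^1 ≡ 15 × 14 × 33 (mod 43): 15 × 14 = 210 ≡ 38; 38 × 33 = 1254 ≡ 7. So (-10)^35 ≡ 7 (mod 43).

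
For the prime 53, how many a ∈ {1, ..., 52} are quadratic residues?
For prime 53, there are (p-1)/2 = (53-1)/2 = 26 quadratic residues (excluding 0).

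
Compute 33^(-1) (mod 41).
5

Using Extended Euclidean Algorithm:
gcd(33, 41) = 1
Bezout coefficients: 33 × 5 + 41 × -4 = 1
So 33 × 5 ≡ 1 (mod 41)
The inverse is 5 mod 41 = 5
Verification: 33 × 5 = 165 = 4 × 41 + 1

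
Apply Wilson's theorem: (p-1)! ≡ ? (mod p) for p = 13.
By Wilson's theorem, (12)! ≡ -1 ≡ 12 (mod 13)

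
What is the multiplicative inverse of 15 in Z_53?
15^(-1) ≡ 46 (mod 53). Verification: 15 × 46 = 690 ≡ 1 (mod 53)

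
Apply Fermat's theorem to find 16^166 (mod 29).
By Fermat: 16^{28} ≡ 1 (mod 29). 166 = 5×28 + 26. So 16^{166} ≡ 16^{26} ≡ 23 (mod 29)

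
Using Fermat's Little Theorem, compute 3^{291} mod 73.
27

By Fermat's Little Theorem, a^(p-1) ≡ 1 (mod p) for prime p and gcd(a, p) = 1
Here p = 73, so 3^72 ≡ 1 (mod 73)
We can reduce the exponent: 291 mod 72 = 3
So 3^291 ≡ 3^3 (mod 73)
Computing: 3^3 mod 73 = 27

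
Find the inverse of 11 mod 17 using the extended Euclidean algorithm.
Extended GCD: 11(-3) + 17(2) = 1. So 11^(-1) ≡ 14 ≡ 14 (mod 17). Verify: 11 × 14 = 154 ≡ 1 (mod 17)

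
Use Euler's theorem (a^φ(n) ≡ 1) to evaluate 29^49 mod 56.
By Euler: 29^{24} ≡ 1 (mod 56) since gcd(29, 56) = 1. 49 = 2×24 + 1. So 29^{49} ≡ 29^{1} ≡ 29 (mod 56)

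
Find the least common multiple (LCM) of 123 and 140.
17220

First find GCD(123, 140) using the Euclidean algorithm:
123 = 0 × 140 + 123
140 = 1 × 123 + 17
123 = 7 × 17 + 4
17 = 4 × 4 + 1
4 = 4 × 1 + 0
GCD(123, 140) = 1

LCM formula: LCM(a, b) = (a × b) / GCD(a, b)
LCM(123, 140) = (123 × 140) / 1
LCM(123, 140) = 17220 / 1
LCM(123, 140) = 17220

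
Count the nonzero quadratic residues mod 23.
For prime 23, there are (p-1)/2 = (23-1)/2 = 11 quadratic residues (excluding 0).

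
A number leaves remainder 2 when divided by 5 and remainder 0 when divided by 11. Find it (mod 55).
M = 5 × 11 = 55. M₁ = 11, y₁ ≡ 1 (mod 5). M₂ = 5, y₂ ≡ 9 (mod 11). m = 2×11×1 + 0×5×9 ≡ 22 (mod 55)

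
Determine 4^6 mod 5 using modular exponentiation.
6 = 4 + 2 (binary 110). Repeated squaring mod 5: 4^1 ≡ 4; 4^2 ≡ 4² = 16 ≡ 1; 4^4 ≡ 1² = 1 ≡ 1. Multiply: 4^6 = 4^4 × 4^2 ≡ 1 × 1 (mod 5): 1 × 1 = 1 ≡ 1. So 4^6 ≡ 1 (mod 5).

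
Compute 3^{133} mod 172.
123

Using successive squaring:
Binary expansion of 133: 10000101
Powers of 3 mod 172 (each is the square of the previous):
  3^1 ≡ 3 (mod 172)
  3^2 ≡ 3² = 9 ≡ 9 (mod 172)
  3^4 ≡ 9² = 81 ≡ 81 (mod 172)
  3^8 ≡ 81² = 6561 ≡ 25 (mod 172)
  3^16 ≡ 25² = 625 ≡ 109 (mod 172)
  3^32 ≡ 109² = 11881 ≡ 13 (mod 172)
  3^64 ≡ 13² = 169 ≡ 169 (mod 172)
  3^128 ≡ 169² = 28561 ≡ 9 (mod 172)
133 = 128 + 4 + 1, so 3^133 = 3^128 × 3^4 × 3^1 ≡ 9 × 81 × 3 (mod 172)
Multiplying step by step:
  9 × 81 = 729 ≡ 41 (mod 172)
  41 × 3 = 123 ≡ 123 (mod 172)
Result: 3^133 ≡ 123 (mod 172)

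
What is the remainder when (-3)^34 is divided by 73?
Using repeated squaring. (-3) ≡ 70 (mod 73). 34 = 32 + 2 (binary 100010). Repeated squaring mod 73: 70^1 ≡ 70; 70^2 ≡ 70² = 4900 ≡ 9; 70^4 ≡ 9² = 81 ≡ 8; 70^8 ≡ 8² = 64 ≡ 64; 70^16 ≡ 64² = 4096 ≡ 8; 70^32 ≡ 8² = 64 ≡ 64. Multiply: (-3)^34 ≡ 70^32 × 70^2 ≡ 64 × 9 (mod 73): 64 × 9 = 576 ≡ 65. So (-3)^34 ≡ 65 (mod 73).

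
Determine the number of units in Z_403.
360

Prime factorization: 403 = 13 × 31
Using the formula φ(n) = n × Π(1 - 1/p) for each prime factor p:
φ(403) = 403 × (1 - 1/13) × (1 - 1/31)
φ(403) = 360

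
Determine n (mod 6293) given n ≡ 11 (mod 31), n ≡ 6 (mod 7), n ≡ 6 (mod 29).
4878

Using the Chinese Remainder Theorem:
M = product of moduli = 6293
For equation 1: M_1 = 203, 203 ≡ 17 (mod 31), inverse of 203 mod 31 is 11 (check: 17 × 11 = 187 ≡ 1 (mod 31))
For equation 2: M_2 = 899, 899 ≡ 3 (mod 7), inverse of 899 mod 7 is 5 (check: 3 × 5 = 15 ≡ 1 (mod 7))
For equation 3: M_3 = 217, 217 ≡ 14 (mod 29), inverse of 217 mod 29 is 27 (check: 14 × 27 = 378 ≡ 1 (mod 29))
Combine: n ≡ Σ r_i×M_i×(M_i⁻¹ mod m_i) = 11×203×11 + 6×899×5 + 6×217×27 = 24563 + 26970 + 35154 = 86687
86687 mod 6293 = 4878
n ≡ 4878 (mod 6293)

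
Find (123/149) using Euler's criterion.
(123/149) = 123^{74} mod 149 = 1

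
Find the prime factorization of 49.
7^2

Divide by primes starting from smallest:
49 ÷ 7 = 7
7 ÷ 7 = 1

49 = 7^2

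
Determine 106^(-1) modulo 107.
106^(-1) ≡ 106 (mod 107). Verification: 106 × 106 = 11236 ≡ 1 (mod 107)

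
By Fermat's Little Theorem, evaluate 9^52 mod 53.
By Fermat's Little Theorem, 9^{52} ≡ 1 (mod 53) since 53 is prime and gcd(9, 53) = 1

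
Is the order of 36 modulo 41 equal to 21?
No, the actual order is 20, not 21.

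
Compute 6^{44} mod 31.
5

Using successive squaring:
Binary expansion of 44: 101100
Powers of 6 mod 31 (each is the square of the previous):
  6^1 ≡ 6 (mod 31)
  6^2 ≡ 6² = 36 ≡ 5 (mod 31)
  6^4 ≡ 5² = 25 ≡ 25 (mod 31)
  6^8 ≡ 25² = 625 ≡ 5 (mod 31)
  6^16 ≡ 5² = 25 ≡ 25 (mod 31)
  6^32 ≡ 25² = 625 ≡ 5 (mod 31)
44 = 32 + 8 + 4, so 6^44 = 6^32 × 6^8 × 6^4 ≡ 5 × 5 × 25 (mod 31)
Multiplying step by step:
  5 × 5 = 25 ≡ 25 (mod 31)
  25 × 25 = 625 ≡ 5 (mod 31)
Result: 6^44 ≡ 5 (mod 31)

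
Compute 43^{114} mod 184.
81

Using successive squaring:
Binary expansion of 114: 1110010
Powers of 43 mod 184 (each is the square of the previous):
  43^1 ≡ 43 (mod 184)
  43^2 ≡ 43² = 1849 ≡ 9 (mod 184)
  43^4 ≡ 9² = 81 ≡ 81 (mod 184)
  43^8 ≡ 81² = 6561 ≡ 121 (mod 184)
  43^16 ≡ 121² = 14641 ≡ 105 (mod 184)
  43^32 ≡ 105² = 11025 ≡ 169 (mod 184)
  43^64 ≡ 169² = 28561 ≡ 41 (mod 184)
114 = 64 + 32 + 16 + 2, so 43^114 = 43^64 × 43^32 × 43^16 × 43^2 ≡ 41 × 169 × 105 × 9 (mod 184)
Multiplying step by step:
  41 × 169 = 6929 ≡ 121 (mod 184)
  121 × 105 = 12705 ≡ 9 (mod 184)
  9 × 9 = 81 ≡ 81 (mod 184)
Result: 43^114 ≡ 81 (mod 184)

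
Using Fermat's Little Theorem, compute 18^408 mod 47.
By Fermat: 18^{46} ≡ 1 (mod 47). 408 = 8×46 + 40. So 18^{408} ≡ 18^{40} ≡ 3 (mod 47)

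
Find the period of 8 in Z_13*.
Powers of 8 mod 13: 8^1≡8, 8^2≡12, 8^3≡5, 8^4≡1. Order = 4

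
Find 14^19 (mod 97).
Using repeated squaring. 19 = 16 + 2 + 1 (binary 10011). Repeated squaring mod 97: 14^1 ≡ 14; 14^2 ≡ 14² = 196 ≡ 2; 14^4 ≡ 2² = 4 ≡ 4; 14^8 ≡ 4² = 16 ≡ 16; 14^16 ≡ 16² = 256 ≡ 62. Multiply: 14^19 = 14^16 × 14^2 × 14^1 ≡ 62 × 2 × 14 (mod 97): 62 × 2 = 124 ≡ 27; 27 × 14 = 378 ≡ 87. So 14^19 ≡ 87 (mod 97).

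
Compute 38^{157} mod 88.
80

Using successive squaring:
Binary expansion of 157: 10011101
Powers of 38 mod 88 (each is the square of the previous):
  38^1 ≡ 38 (mod 88)
  38^2 ≡ 38² = 1444 ≡ 36 (mod 88)
  38^4 ≡ 36² = 1296 ≡ 64 (mod 88)
  38^8 ≡ 64² = 4096 ≡ 48 (mod 88)
  38^16 ≡ 48² = 2304 ≡ 16 (mod 88)
  38^32 ≡ 16² = 256 ≡ 80 (mod 88)
  38^64 ≡ 80² = 6400 ≡ 64 (mod 88)
  38^128 ≡ 64² = 4096 ≡ 48 (mod 88)
157 = 128 + 16 + 8 + 4 + 1, so 38^157 = 38^128 × 38^16 × 38^8 × 38^4 × 38^1 ≡ 48 × 16 × 48 × 64 × 38 (mod 88)
Multiplying step by step:
  48 × 16 = 768 ≡ 64 (mod 88)
  64 × 48 = 3072 ≡ 80 (mod 88)
  80 × 64 = 5120 ≡ 16 (mod 88)
  16 × 38 = 608 ≡ 80 (mod 88)
Result: 38^157 ≡ 80 (mod 88)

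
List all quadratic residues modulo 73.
QRs mod 73: {1, 2, 3, 4, 6, 8, 9, 12, 16, 18, 19, 23, 24, 25, 27, 32, 35, 36, 37, 38, 41, 46, 48, 49, 50, 54, 55, 57, 61, 64, 65, 67, 69, 70, 71, 72}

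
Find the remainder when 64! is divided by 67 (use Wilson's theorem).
(66)! = (64)! × (65) × (66) ≡ -1 (mod 67). So (64)! ≡ -1 × [(66)(65)]^(-1) ≡ 33 (mod 67)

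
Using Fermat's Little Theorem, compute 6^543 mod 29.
By Fermat: 6^{28} ≡ 1 (mod 29). 543 ≡ 11 (mod 28). So 6^{543} ≡ 6^{11} ≡ 9 (mod 29)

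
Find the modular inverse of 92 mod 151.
92^(-1) ≡ 87 (mod 151). Verification: 92 × 87 = 8004 ≡ 1 (mod 151)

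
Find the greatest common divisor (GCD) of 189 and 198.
9

Using the Euclidean algorithm:
189 = 0 × 198 + 189
198 = 1 × 189 + 9
189 = 21 × 9 + 0

GCD(189, 198) = 9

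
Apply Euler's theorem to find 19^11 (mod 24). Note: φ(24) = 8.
By Euler: 19^{8} ≡ 1 (mod 24) since gcd(19, 24) = 1. 11 = 1×8 + 3. So 19^{11} ≡ 19^{3} ≡ 19 (mod 24)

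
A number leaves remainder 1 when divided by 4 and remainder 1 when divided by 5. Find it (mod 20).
M = 4 × 5 = 20. M₁ = 5, y₁ ≡ 1 (mod 4). M₂ = 4, y₂ ≡ 4 (mod 5). y = 1×5×1 + 1×4×4 ≡ 1 (mod 20)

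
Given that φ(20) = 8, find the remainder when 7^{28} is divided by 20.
By Euler: 7^{8} ≡ 1 (mod 20) since gcd(7, 20) = 1. 28 = 3×8 + 4. So 7^{28} ≡ 7^{4} ≡ 1 (mod 20)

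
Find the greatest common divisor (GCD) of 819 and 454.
1

Using the Euclidean algorithm:
819 = 1 × 454 + 365
454 = 1 × 365 + 89
365 = 4 × 89 + 9
89 = 9 × 9 + 8
9 = 1 × 8 + 1
8 = 8 × 1 + 0

GCD(819, 454) = 1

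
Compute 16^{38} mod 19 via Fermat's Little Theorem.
9

By Fermat's Little Theorem, a^(p-1) ≡ 1 (mod p) for prime p and gcd(a, p) = 1
Here p = 19, so 16^18 ≡ 1 (mod 19)
We can reduce the exponent: 38 mod 18 = 2
So 16^38 ≡ 16^2 (mod 19)
Computing: 16^2 mod 19 = 9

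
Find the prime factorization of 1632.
2^5 × 3 × 17

Divide by primes starting from smallest:
1632 ÷ 2 = 816
816 ÷ 2 = 408
408 ÷ 2 = 204
204 ÷ 2 = 102
102 ÷ 2 = 51
51 ÷ 3 = 17
17 ÷ 17 = 1

1632 = 2^5 × 3 × 17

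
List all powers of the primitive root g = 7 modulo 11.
g^1, g^2, ..., g^{10} mod 11: {7, 5, 2, 3, 10, 4, 6, 9, 8, 1}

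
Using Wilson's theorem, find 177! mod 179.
(178)! = (177)! × (178) ≡ -1 (mod 179). So (177)! ≡ -1 × (178)^(-1) ≡ (-1)×(-1) = 1 (mod 179)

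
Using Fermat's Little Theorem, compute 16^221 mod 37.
By Fermat: 16^{36} ≡ 1 (mod 37). 221 ≡ 5 (mod 36). So 16^{221} ≡ 16^{5} ≡ 33 (mod 37)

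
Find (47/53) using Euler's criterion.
(47/53) = 47^{26} mod 53 = 1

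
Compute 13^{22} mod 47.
18

Using successive squaring:
Binary expansion of 22: 10110
Powers of 13 mod 47 (each is the square of the previous):
  13^1 ≡ 13 (mod 47)
  13^2 ≡ 13² = 169 ≡ 28 (mod 47)
  13^4 ≡ 28² = 784 ≡ 32 (mod 47)
  13^8 ≡ 32² = 1024 ≡ 37 (mod 47)
  13^16 ≡ 37² = 1369 ≡ 6 (mod 47)
22 = 16 + 4 + 2, so 13^22 = 13^16 × 13^4 × 13^2 ≡ 6 × 32 × 28 (mod 47)
Multiplying step by step:
  6 × 32 = 192 ≡ 4 (mod 47)
  4 × 28 = 112 ≡ 18 (mod 47)
Result: 13^22 ≡ 18 (mod 47)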